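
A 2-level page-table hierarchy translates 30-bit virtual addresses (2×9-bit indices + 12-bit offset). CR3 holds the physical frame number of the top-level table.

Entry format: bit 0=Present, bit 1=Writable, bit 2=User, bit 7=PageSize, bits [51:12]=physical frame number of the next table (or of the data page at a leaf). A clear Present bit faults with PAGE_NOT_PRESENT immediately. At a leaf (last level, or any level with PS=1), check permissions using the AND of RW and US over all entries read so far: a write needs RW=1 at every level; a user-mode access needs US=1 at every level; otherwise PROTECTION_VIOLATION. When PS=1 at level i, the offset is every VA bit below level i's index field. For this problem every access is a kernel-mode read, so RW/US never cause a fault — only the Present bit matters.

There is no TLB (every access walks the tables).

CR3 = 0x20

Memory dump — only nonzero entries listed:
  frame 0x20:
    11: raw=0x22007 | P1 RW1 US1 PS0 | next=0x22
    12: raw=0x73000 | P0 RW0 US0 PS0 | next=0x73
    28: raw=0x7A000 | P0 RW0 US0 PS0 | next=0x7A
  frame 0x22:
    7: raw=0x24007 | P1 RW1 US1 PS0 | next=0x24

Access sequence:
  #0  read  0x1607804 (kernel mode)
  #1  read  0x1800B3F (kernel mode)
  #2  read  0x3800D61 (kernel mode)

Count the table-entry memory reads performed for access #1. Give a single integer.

Trace:
#0 VA=0x1607804 (r,kernel):
  L0 @0x20[11] → 0x22007  P=1,RW=1,US=1,PS=0
  L1 @0x22[7] → 0x24007  P=1,RW=1,US=1,PS=0
  ✓ 0x24804  — 2 lookups
#1 VA=0x1800B3F (r,kernel):
  L0 @0x20[12] → 0x73000  P=0,RW=0,US=0,PS=0
  → PAGE_NOT_PRESENT  (1 entries read)
#2 VA=0x3800D61 (r,kernel):
  L0 @0x20[28] → 0x7A000  P=0,RW=0,US=0,PS=0
  → PAGE_NOT_PRESENT  (1 entries read)

Entries read for #1: 1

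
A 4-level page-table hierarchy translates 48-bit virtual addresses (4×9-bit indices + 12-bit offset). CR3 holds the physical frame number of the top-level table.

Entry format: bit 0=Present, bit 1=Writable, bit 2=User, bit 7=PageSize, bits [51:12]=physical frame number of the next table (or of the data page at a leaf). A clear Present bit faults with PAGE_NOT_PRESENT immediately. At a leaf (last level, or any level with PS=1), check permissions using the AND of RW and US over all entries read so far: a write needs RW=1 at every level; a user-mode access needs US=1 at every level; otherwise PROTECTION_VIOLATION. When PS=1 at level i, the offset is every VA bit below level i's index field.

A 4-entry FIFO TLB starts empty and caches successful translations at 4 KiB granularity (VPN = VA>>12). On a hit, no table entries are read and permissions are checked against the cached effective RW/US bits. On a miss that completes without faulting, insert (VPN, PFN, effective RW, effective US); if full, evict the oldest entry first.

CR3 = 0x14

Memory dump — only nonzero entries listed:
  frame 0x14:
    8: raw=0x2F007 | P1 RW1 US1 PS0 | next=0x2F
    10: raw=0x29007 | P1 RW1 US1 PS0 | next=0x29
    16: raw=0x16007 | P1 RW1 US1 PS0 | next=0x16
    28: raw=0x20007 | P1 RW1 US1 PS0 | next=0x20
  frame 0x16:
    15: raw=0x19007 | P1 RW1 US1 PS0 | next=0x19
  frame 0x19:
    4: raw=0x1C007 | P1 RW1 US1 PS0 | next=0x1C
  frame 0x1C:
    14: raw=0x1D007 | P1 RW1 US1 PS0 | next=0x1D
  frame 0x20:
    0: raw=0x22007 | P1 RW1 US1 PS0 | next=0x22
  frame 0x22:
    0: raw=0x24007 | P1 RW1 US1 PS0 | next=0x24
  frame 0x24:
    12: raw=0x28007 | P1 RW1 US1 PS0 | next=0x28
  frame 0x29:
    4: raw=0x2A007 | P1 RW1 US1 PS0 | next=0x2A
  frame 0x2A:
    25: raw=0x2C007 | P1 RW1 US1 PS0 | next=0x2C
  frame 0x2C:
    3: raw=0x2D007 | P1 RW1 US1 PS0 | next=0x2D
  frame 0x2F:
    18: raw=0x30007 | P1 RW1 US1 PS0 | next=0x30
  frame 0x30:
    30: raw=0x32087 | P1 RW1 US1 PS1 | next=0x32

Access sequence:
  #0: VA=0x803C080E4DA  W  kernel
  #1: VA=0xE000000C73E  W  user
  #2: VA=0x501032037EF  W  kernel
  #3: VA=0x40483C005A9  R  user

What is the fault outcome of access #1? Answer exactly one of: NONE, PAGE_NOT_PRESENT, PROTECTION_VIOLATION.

Walk each access:
#0 VA=0x803C080E4DA (w,kernel):
  L0: frame=0x14 idx=16 entry=0x16007 [P=1 RW=1 US=1 PS=0]
  L1: frame=0x16 idx=15 entry=0x19007 [P=1 RW=1 US=1 PS=0]
  L2: frame=0x19 idx=4 entry=0x1C007 [P=1 RW=1 US=1 PS=0]
  L3: frame=0x1C idx=14 entry=0x1D007 [P=1 RW=1 US=1 PS=0]
  → PA=0x1D4DA  (4 entries read)
#1 VA=0xE000000C73E (w,user):
  L0: frame=0x14 idx=28 entry=0x20007 [P=1 RW=1 US=1 PS=0]
  L1: frame=0x20 idx=0 entry=0x22007 [P=1 RW=1 US=1 PS=0]
  L2: frame=0x22 idx=0 entry=0x24007 [P=1 RW=1 US=1 PS=0]
  L3: frame=0x24 idx=12 entry=0x28007 [P=1 RW=1 US=1 PS=0]
  → PA=0x2873E  (4 entries read)
#2 VA=0x501032037EF (w,kernel):
  L0: frame=0x14 idx=10 entry=0x29007 [P=1 RW=1 US=1 PS=0]
  L1: frame=0x29 idx=4 entry=0x2A007 [P=1 RW=1 US=1 PS=0]
  L2: frame=0x2A idx=25 entry=0x2C007 [P=1 RW=1 US=1 PS=0]
  L3: frame=0x2C idx=3 entry=0x2D007 [P=1 RW=1 US=1 PS=0]
  → PA=0x2D7EF  (4 entries read)
#3 VA=0x40483C005A9 (r,user):
  L0: frame=0x14 idx=8 entry=0x2F007 [P=1 RW=1 US=1 PS=0]
  L1: frame=0x2F idx=18 entry=0x30007 [P=1 RW=1 US=1 PS=0]
  L2: frame=0x30 idx=30 entry=0x32087 [P=1 RW=1 US=1 PS=1]
  → PA=0x325A9 (huge @L2)  (3 entries read)

Access #1 fault: NONE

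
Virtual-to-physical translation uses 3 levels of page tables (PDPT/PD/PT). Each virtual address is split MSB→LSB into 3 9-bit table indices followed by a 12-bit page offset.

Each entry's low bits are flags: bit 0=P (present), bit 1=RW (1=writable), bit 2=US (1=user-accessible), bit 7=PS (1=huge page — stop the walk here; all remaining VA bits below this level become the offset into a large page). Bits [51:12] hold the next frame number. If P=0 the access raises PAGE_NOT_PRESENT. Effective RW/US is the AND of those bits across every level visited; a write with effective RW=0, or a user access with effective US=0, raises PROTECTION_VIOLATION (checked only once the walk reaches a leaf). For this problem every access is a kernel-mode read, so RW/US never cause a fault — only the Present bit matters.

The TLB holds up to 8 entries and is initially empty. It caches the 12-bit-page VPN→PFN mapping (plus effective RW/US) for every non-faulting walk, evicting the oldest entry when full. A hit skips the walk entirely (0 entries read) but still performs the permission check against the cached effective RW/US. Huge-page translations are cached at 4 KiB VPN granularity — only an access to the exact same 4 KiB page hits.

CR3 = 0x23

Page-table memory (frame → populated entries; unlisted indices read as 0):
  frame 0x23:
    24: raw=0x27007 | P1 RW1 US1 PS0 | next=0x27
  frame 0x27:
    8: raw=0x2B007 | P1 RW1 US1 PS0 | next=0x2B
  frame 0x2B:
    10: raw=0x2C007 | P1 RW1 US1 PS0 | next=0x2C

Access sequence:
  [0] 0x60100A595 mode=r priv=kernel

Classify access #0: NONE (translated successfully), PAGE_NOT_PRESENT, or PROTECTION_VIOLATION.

Per-access translation:
#0 VA=0x60100A595 (r,kernel):
  L0 @0x23[24] → 0x27007  P=1,RW=1,US=1,PS=0
  L1 @0x27[8] → 0x2B007  P=1,RW=1,US=1,PS=0
  L2 @0x2B[10] → 0x2C007  P=1,RW=1,US=1,PS=0
  ⇒ phys 0x2C595  [3 reads]

Access #0 fault: NONE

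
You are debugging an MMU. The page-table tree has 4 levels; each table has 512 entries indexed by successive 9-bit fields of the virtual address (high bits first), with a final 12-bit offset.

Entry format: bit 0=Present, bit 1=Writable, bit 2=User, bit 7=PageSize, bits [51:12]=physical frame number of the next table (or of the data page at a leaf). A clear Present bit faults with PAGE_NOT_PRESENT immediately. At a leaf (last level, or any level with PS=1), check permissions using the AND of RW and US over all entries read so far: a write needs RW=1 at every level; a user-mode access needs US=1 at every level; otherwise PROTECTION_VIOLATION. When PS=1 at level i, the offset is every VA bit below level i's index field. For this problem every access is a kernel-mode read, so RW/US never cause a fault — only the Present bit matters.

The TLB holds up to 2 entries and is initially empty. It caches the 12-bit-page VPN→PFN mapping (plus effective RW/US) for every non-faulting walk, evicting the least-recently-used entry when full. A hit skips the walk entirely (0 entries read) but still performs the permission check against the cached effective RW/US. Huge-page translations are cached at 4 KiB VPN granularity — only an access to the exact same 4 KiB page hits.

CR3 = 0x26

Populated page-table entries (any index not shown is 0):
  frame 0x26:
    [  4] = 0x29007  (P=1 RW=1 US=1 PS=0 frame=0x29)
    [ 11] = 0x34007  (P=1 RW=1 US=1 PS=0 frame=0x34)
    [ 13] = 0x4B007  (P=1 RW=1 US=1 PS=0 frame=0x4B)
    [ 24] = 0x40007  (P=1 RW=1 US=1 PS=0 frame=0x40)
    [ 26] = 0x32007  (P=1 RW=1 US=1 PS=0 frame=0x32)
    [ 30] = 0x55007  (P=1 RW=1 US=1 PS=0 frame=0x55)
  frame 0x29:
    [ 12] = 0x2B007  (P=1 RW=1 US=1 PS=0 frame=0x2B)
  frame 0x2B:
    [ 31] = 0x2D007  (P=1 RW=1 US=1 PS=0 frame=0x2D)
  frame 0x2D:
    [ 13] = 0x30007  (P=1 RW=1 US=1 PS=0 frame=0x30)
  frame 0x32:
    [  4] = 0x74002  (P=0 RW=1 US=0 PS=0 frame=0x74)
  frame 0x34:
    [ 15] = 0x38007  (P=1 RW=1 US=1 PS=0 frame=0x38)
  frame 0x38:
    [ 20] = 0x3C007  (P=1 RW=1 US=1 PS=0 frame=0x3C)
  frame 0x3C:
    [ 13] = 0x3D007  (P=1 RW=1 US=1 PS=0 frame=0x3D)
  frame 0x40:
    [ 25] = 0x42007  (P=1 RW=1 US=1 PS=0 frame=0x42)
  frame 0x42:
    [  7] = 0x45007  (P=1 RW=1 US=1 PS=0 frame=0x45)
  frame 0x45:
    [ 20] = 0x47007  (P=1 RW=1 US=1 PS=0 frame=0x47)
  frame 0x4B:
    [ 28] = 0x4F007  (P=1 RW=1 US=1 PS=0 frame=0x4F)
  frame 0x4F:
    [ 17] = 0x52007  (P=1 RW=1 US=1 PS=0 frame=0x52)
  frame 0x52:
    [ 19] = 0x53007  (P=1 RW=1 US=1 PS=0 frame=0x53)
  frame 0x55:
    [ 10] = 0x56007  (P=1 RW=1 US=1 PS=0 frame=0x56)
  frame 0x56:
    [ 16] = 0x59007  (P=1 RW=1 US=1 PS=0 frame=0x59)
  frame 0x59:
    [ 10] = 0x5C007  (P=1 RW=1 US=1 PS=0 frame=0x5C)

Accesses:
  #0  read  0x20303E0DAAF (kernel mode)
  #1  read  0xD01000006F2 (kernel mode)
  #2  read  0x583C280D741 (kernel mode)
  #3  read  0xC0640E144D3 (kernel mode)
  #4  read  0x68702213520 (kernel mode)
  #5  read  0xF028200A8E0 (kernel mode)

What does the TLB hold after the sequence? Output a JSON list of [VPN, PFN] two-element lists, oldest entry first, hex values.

Walk each access:
#0 VA=0x20303E0DAAF (r,kernel):
  L0: frame=0x26 idx=4 entry=0x29007 [P=1 RW=1 US=1 PS=0]
  L1: frame=0x29 idx=12 entry=0x2B007 [P=1 RW=1 US=1 PS=0]
  L2: frame=0x2B idx=31 entry=0x2D007 [P=1 RW=1 US=1 PS=0]
  L3: frame=0x2D idx=13 entry=0x30007 [P=1 RW=1 US=1 PS=0]
  ⇒ phys 0x30AAF  [4 reads]
#1 VA=0xD01000006F2 (r,kernel):
  L0: frame=0x26 idx=26 entry=0x32007 [P=1 RW=1 US=1 PS=0]
  L1: frame=0x32 idx=4 entry=0x74002 [P=0 RW=1 US=0 PS=0]
  ⇒ fault: PAGE_NOT_PRESENT  — 2 lookups
#2 VA=0x583C280D741 (r,kernel):
  L0: frame=0x26 idx=11 entry=0x34007 [P=1 RW=1 US=1 PS=0]
  L1: frame=0x34 idx=15 entry=0x38007 [P=1 RW=1 US=1 PS=0]
  L2: frame=0x38 idx=20 entry=0x3C007 [P=1 RW=1 US=1 PS=0]
  L3: frame=0x3C idx=13 entry=0x3D007 [P=1 RW=1 US=1 PS=0]
  ⇒ phys 0x3D741  [4 reads]
#3 VA=0xC0640E144D3 (r,kernel):
  L0: frame=0x26 idx=24 entry=0x40007 [P=1 RW=1 US=1 PS=0]
  L1: frame=0x40 idx=25 entry=0x42007 [P=1 RW=1 US=1 PS=0]
  L2: frame=0x42 idx=7 entry=0x45007 [P=1 RW=1 US=1 PS=0]
  L3: frame=0x45 idx=20 entry=0x47007 [P=1 RW=1 US=1 PS=0]
  ⇒ phys 0x474D3  [4 reads]
#4 VA=0x68702213520 (r,kernel):
  L0: frame=0x26 idx=13 entry=0x4B007 [P=1 RW=1 US=1 PS=0]
  L1: frame=0x4B idx=28 entry=0x4F007 [P=1 RW=1 US=1 PS=0]
  L2: frame=0x4F idx=17 entry=0x52007 [P=1 RW=1 US=1 PS=0]
  L3: frame=0x52 idx=19 entry=0x53007 [P=1 RW=1 US=1 PS=0]
  ⇒ phys 0x53520  [4 reads]
#5 VA=0xF028200A8E0 (r,kernel):
  L0: frame=0x26 idx=30 entry=0x55007 [P=1 RW=1 US=1 PS=0]
  L1: frame=0x55 idx=10 entry=0x56007 [P=1 RW=1 US=1 PS=0]
  L2: frame=0x56 idx=16 entry=0x59007 [P=1 RW=1 US=1 PS=0]
  L3: frame=0x59 idx=10 entry=0x5C007 [P=1 RW=1 US=1 PS=0]
  ⇒ phys 0x5C8E0  [4 reads]

TLB: [["0x68702213", "0x53"], ["0xF028200A", "0x5C"]]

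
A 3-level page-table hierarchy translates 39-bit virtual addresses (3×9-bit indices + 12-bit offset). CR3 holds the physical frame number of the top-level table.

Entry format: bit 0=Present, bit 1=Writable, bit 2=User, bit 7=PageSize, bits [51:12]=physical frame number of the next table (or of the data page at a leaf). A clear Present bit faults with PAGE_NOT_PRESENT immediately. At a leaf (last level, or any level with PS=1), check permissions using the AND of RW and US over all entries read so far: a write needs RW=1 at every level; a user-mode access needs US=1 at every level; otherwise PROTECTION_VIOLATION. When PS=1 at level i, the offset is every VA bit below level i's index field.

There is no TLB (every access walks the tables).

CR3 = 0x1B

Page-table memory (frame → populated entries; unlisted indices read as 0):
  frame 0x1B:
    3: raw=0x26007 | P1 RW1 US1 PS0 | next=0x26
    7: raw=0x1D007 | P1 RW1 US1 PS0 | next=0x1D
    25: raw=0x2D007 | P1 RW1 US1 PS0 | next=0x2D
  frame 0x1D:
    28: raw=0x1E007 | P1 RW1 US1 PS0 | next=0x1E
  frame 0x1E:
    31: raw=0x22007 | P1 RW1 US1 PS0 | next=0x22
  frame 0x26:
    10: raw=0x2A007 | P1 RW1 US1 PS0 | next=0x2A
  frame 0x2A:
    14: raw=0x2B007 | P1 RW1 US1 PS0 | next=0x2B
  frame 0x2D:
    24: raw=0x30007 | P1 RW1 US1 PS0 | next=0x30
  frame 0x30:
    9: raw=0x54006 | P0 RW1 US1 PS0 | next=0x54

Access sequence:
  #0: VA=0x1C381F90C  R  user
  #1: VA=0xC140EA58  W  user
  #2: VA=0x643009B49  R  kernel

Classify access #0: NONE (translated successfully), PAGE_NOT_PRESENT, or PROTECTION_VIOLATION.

Per-access translation:
#0 VA=0x1C381F90C (r,user):
  L0: frame=0x1B idx=7 entry=0x1D007 [P=1 RW=1 US=1 PS=0]
  L1: frame=0x1D idx=28 entry=0x1E007 [P=1 RW=1 US=1 PS=0]
  L2: frame=0x1E idx=31 entry=0x22007 [P=1 RW=1 US=1 PS=0]
  → PA=0x2290C  (3 entries read)
#1 VA=0xC140EA58 (w,user):
  L0: frame=0x1B idx=3 entry=0x26007 [P=1 RW=1 US=1 PS=0]
  L1: frame=0x26 idx=10 entry=0x2A007 [P=1 RW=1 US=1 PS=0]
  L2: frame=0x2A idx=14 entry=0x2B007 [P=1 RW=1 US=1 PS=0]
  → PA=0x2BA58  (3 entries read)
#2 VA=0x643009B49 (r,kernel):
  L0: frame=0x1B idx=25 entry=0x2D007 [P=1 RW=1 US=1 PS=0]
  L1: frame=0x2D idx=24 entry=0x30007 [P=1 RW=1 US=1 PS=0]
  L2: frame=0x30 idx=9 entry=0x54006 [P=0 RW=1 US=1 PS=0]
  ⇒ fault: PAGE_NOT_PRESENT  — 3 lookups

Access #0 fault: NONE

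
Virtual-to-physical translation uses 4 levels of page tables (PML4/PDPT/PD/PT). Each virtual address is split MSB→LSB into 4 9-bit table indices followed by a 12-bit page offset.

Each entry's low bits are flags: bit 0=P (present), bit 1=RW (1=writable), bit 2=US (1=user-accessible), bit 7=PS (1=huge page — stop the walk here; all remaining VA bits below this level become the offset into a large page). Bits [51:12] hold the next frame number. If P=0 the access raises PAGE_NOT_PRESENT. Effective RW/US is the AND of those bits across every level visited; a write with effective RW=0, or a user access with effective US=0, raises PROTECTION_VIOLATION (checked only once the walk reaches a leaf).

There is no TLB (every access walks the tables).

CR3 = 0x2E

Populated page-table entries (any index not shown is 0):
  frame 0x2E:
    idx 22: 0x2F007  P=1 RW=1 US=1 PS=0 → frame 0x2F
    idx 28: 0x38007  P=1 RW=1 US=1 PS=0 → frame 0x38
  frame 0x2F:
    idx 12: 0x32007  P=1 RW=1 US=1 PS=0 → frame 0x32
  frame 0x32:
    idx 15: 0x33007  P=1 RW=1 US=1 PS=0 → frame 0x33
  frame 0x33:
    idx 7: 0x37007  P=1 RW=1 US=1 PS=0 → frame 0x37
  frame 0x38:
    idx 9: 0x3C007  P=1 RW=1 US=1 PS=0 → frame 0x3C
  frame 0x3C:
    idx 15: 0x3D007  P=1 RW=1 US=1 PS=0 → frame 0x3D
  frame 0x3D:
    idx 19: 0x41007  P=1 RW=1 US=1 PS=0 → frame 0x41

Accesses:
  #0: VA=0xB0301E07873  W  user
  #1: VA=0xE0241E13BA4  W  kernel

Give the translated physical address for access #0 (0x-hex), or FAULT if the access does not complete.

Trace:
#0 VA=0xB0301E07873 (w,user):
  lvl0: tbl 0x2E, slot 22 ⇒ 0x2F007 (P1/RW1/US1/PS0)
  lvl1: tbl 0x2F, slot 12 ⇒ 0x32007 (P1/RW1/US1/PS0)
  lvl2: tbl 0x32, slot 15 ⇒ 0x33007 (P1/RW1/US1/PS0)
  lvl3: tbl 0x33, slot 7 ⇒ 0x37007 (P1/RW1/US1/PS0)
  ⇒ phys 0x37873  [4 reads]
#1 VA=0xE0241E13BA4 (w,kernel):
  lvl0: tbl 0x2E, slot 28 ⇒ 0x38007 (P1/RW1/US1/PS0)
  lvl1: tbl 0x38, slot 9 ⇒ 0x3C007 (P1/RW1/US1/PS0)
  lvl2: tbl 0x3C, slot 15 ⇒ 0x3D007 (P1/RW1/US1/PS0)
  lvl3: tbl 0x3D, slot 19 ⇒ 0x41007 (P1/RW1/US1/PS0)
  ⇒ phys 0x41BA4  [4 reads]

Access #0 PA: 0x37873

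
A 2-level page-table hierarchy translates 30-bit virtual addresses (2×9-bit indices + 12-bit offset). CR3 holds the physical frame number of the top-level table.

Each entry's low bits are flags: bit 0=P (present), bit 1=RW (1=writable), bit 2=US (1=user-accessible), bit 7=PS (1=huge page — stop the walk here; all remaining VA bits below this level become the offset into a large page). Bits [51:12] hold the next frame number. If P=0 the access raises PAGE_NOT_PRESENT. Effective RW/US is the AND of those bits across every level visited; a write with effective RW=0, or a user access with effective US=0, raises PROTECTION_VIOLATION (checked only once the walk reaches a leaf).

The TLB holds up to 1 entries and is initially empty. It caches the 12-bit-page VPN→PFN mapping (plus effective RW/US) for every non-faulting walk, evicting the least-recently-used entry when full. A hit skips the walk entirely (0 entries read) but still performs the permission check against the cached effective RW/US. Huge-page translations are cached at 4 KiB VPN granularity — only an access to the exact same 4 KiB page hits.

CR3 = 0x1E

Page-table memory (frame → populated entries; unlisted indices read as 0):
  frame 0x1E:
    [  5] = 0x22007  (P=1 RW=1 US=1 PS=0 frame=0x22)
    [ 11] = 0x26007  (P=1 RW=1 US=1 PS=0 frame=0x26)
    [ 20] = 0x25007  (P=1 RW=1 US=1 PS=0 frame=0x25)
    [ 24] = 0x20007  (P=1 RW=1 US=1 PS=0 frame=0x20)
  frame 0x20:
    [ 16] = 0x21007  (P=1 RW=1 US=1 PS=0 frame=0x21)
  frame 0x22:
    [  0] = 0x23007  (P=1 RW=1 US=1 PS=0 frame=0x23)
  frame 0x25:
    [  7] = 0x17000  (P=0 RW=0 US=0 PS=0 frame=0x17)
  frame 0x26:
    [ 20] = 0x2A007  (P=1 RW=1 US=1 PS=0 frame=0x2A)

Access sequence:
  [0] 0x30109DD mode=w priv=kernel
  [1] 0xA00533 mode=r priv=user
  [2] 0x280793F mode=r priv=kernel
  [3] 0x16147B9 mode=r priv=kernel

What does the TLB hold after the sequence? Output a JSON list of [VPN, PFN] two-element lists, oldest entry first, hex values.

Trace:
#0 VA=0x30109DD (w,kernel):
  [0] read 0x1E idx=24: raw=0x20007 flags P=1 W=1 U=1 S=0
  [1] read 0x20 idx=16: raw=0x21007 flags P=1 W=1 U=1 S=0
  ✓ 0x219DD  — 2 lookups
#1 VA=0xA00533 (r,user):
  [0] read 0x1E idx=5: raw=0x22007 flags P=1 W=1 U=1 S=0
  [1] read 0x22 idx=0: raw=0x23007 flags P=1 W=1 U=1 S=0
  ✓ 0x23533  — 2 lookups
#2 VA=0x280793F (r,kernel):
  [0] read 0x1E idx=20: raw=0x25007 flags P=1 W=1 U=1 S=0
  [1] read 0x25 idx=7: raw=0x17000 flags P=0 W=0 U=0 S=0
  ✗ PAGE_NOT_PRESENT  [2 reads]
#3 VA=0x16147B9 (r,kernel):
  [0] read 0x1E idx=11: raw=0x26007 flags P=1 W=1 U=1 S=0
  [1] read 0x26 idx=20: raw=0x2A007 flags P=1 W=1 U=1 S=0
  ✓ 0x2A7B9  — 2 lookups

TLB: [["0x1614", "0x2A"]]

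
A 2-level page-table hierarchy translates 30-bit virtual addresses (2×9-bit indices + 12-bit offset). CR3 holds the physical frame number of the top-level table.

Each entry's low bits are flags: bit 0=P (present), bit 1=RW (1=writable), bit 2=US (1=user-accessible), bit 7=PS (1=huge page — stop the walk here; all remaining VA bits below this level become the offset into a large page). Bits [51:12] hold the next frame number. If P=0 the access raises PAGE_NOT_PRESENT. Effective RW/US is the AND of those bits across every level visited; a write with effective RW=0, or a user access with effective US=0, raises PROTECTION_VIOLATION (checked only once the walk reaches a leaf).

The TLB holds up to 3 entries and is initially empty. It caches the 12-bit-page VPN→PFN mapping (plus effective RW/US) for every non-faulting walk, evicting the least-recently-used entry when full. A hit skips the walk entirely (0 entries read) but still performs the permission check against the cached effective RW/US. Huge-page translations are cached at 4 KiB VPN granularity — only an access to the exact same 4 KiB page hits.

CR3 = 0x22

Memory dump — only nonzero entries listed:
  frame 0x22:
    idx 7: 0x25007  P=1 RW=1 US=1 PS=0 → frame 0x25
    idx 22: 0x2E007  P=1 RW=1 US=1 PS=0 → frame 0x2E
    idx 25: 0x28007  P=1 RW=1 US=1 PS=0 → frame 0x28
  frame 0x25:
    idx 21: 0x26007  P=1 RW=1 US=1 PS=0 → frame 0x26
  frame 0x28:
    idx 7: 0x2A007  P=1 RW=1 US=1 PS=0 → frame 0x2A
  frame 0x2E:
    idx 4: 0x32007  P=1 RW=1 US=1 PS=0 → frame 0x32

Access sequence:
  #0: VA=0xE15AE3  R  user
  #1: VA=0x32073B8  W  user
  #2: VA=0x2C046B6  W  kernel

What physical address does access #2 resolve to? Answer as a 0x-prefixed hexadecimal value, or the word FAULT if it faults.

Per-access translation:
#0 VA=0xE15AE3 (r,user):
  L0: frame=0x22 idx=7 entry=0x25007 [P=1 RW=1 US=1 PS=0]
  L1: frame=0x25 idx=21 entry=0x26007 [P=1 RW=1 US=1 PS=0]
  ✓ 0x26AE3  — 2 lookups
#1 VA=0x32073B8 (w,user):
  L0: frame=0x22 idx=25 entry=0x28007 [P=1 RW=1 US=1 PS=0]
  L1: frame=0x28 idx=7 entry=0x2A007 [P=1 RW=1 US=1 PS=0]
  ✓ 0x2A3B8  — 2 lookups
#2 VA=0x2C046B6 (w,kernel):
  L0: frame=0x22 idx=22 entry=0x2E007 [P=1 RW=1 US=1 PS=0]
  L1: frame=0x2E idx=4 entry=0x32007 [P=1 RW=1 US=1 PS=0]
  ✓ 0x326B6  — 2 lookups

Access #2 PA: 0x326B6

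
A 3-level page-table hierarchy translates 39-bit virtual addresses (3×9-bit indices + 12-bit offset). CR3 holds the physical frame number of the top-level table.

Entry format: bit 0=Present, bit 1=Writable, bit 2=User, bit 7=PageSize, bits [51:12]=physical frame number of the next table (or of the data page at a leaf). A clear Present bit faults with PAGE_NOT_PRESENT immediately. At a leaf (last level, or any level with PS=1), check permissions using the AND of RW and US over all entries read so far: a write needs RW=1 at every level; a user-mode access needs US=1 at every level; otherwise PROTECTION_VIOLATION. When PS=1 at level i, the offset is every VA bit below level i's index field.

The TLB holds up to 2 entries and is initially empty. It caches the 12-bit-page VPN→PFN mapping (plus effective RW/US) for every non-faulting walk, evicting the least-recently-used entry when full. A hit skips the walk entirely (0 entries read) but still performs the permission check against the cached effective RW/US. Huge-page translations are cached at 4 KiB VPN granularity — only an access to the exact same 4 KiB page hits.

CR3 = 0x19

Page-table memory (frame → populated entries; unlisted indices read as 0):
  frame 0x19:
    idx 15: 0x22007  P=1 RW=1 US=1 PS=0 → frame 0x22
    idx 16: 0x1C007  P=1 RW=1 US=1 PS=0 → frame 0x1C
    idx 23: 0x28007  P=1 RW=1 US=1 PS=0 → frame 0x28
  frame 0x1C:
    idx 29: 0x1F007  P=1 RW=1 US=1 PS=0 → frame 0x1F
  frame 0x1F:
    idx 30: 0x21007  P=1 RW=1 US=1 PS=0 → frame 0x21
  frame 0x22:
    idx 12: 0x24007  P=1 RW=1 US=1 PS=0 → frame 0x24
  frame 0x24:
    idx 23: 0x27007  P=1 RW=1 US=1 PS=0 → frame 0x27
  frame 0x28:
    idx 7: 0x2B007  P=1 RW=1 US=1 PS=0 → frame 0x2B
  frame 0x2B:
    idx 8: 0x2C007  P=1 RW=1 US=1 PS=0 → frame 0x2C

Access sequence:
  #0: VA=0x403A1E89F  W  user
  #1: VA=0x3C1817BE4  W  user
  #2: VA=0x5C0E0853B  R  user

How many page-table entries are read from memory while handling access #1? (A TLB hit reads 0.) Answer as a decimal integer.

Per-access translation:
#0 VA=0x403A1E89F (w,user):
  L0 @0x19[16] → 0x1C007  P=1,RW=1,US=1,PS=0
  L1 @0x1C[29] → 0x1F007  P=1,RW=1,US=1,PS=0
  L2 @0x1F[30] → 0x21007  P=1,RW=1,US=1,PS=0
  ✓ 0x2189F  — 3 lookups
#1 VA=0x3C1817BE4 (w,user):
  L0 @0x19[15] → 0x22007  P=1,RW=1,US=1,PS=0
  L1 @0x22[12] → 0x24007  P=1,RW=1,US=1,PS=0
  L2 @0x24[23] → 0x27007  P=1,RW=1,US=1,PS=0
  ✓ 0x27BE4  — 3 lookups
#2 VA=0x5C0E0853B (r,user):
  L0 @0x19[23] → 0x28007  P=1,RW=1,US=1,PS=0
  L1 @0x28[7] → 0x2B007  P=1,RW=1,US=1,PS=0
  L2 @0x2B[8] → 0x2C007  P=1,RW=1,US=1,PS=0
  ✓ 0x2C53B  — 3 lookups

Entries read for #1: 3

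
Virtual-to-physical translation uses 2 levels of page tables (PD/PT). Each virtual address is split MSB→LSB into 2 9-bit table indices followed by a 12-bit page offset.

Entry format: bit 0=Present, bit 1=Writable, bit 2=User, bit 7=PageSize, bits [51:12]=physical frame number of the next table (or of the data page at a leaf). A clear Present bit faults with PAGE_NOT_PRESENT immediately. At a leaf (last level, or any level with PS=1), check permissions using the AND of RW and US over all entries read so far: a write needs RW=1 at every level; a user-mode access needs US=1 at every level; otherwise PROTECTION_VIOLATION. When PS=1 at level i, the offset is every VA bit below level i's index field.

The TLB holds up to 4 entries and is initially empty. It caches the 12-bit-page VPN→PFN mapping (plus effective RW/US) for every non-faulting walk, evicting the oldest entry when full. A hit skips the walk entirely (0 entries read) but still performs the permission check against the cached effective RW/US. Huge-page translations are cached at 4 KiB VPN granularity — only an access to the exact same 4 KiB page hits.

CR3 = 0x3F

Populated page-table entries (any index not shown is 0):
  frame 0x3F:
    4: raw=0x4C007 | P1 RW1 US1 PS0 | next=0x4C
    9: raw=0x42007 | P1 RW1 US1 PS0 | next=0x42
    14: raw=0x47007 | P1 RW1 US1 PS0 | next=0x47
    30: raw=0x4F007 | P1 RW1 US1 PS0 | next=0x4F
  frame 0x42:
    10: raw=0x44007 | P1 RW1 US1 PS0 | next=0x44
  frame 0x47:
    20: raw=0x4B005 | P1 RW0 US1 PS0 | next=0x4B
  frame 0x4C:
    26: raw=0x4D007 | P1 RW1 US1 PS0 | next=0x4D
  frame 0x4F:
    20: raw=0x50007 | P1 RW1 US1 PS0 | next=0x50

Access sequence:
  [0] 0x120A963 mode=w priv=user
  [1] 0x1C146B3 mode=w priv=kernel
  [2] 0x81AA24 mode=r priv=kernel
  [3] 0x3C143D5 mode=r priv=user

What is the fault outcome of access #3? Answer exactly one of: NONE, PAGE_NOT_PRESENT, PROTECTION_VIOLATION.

Walk each access:
#0 VA=0x120A963 (w,user):
  L0 @0x3F[9] → 0x42007  P=1,RW=1,US=1,PS=0
  L1 @0x42[10] → 0x44007  P=1,RW=1,US=1,PS=0
  ✓ 0x44963  — 2 lookups
#1 VA=0x1C146B3 (w,kernel):
  L0 @0x3F[14] → 0x47007  P=1,RW=1,US=1,PS=0
  L1 @0x47[20] → 0x4B005  P=1,RW=0,US=1,PS=0
  → PROTECTION_VIOLATION  (2 entries read)
#2 VA=0x81AA24 (r,kernel):
  L0 @0x3F[4] → 0x4C007  P=1,RW=1,US=1,PS=0
  L1 @0x4C[26] → 0x4D007  P=1,RW=1,US=1,PS=0
  ✓ 0x4DA24  — 2 lookups
#3 VA=0x3C143D5 (r,user):
  L0 @0x3F[30] → 0x4F007  P=1,RW=1,US=1,PS=0
  L1 @0x4F[20] → 0x50007  P=1,RW=1,US=1,PS=0
  ✓ 0x503D5  — 2 lookups

Access #3 fault: NONE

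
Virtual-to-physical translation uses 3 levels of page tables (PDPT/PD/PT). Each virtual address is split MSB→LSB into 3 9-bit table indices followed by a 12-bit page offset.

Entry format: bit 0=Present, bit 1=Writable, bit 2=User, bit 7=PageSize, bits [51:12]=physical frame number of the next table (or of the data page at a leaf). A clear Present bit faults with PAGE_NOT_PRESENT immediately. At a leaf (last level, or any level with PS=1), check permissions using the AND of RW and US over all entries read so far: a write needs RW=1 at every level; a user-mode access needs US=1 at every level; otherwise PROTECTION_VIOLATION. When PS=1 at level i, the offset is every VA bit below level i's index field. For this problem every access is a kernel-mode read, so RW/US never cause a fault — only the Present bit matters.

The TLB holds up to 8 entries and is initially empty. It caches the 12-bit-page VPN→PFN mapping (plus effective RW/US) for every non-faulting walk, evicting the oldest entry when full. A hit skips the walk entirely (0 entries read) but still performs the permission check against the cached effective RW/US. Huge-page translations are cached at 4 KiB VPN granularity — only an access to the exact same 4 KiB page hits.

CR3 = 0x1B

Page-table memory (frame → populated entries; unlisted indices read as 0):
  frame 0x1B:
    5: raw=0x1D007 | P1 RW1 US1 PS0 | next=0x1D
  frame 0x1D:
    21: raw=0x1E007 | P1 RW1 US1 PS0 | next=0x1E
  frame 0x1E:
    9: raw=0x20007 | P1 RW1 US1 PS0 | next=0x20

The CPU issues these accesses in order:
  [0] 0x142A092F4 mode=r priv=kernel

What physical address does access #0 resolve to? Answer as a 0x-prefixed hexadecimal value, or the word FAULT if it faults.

Trace:
#0 VA=0x142A092F4 (r,kernel):
  [0] read 0x1B idx=5: raw=0x1D007 flags P=1 W=1 U=1 S=0
  [1] read 0x1D idx=21: raw=0x1E007 flags P=1 W=1 U=1 S=0
  [2] read 0x1E idx=9: raw=0x20007 flags P=1 W=1 U=1 S=0
  → PA=0x202F4  (3 entries read)

Access #0 PA: 0x202F4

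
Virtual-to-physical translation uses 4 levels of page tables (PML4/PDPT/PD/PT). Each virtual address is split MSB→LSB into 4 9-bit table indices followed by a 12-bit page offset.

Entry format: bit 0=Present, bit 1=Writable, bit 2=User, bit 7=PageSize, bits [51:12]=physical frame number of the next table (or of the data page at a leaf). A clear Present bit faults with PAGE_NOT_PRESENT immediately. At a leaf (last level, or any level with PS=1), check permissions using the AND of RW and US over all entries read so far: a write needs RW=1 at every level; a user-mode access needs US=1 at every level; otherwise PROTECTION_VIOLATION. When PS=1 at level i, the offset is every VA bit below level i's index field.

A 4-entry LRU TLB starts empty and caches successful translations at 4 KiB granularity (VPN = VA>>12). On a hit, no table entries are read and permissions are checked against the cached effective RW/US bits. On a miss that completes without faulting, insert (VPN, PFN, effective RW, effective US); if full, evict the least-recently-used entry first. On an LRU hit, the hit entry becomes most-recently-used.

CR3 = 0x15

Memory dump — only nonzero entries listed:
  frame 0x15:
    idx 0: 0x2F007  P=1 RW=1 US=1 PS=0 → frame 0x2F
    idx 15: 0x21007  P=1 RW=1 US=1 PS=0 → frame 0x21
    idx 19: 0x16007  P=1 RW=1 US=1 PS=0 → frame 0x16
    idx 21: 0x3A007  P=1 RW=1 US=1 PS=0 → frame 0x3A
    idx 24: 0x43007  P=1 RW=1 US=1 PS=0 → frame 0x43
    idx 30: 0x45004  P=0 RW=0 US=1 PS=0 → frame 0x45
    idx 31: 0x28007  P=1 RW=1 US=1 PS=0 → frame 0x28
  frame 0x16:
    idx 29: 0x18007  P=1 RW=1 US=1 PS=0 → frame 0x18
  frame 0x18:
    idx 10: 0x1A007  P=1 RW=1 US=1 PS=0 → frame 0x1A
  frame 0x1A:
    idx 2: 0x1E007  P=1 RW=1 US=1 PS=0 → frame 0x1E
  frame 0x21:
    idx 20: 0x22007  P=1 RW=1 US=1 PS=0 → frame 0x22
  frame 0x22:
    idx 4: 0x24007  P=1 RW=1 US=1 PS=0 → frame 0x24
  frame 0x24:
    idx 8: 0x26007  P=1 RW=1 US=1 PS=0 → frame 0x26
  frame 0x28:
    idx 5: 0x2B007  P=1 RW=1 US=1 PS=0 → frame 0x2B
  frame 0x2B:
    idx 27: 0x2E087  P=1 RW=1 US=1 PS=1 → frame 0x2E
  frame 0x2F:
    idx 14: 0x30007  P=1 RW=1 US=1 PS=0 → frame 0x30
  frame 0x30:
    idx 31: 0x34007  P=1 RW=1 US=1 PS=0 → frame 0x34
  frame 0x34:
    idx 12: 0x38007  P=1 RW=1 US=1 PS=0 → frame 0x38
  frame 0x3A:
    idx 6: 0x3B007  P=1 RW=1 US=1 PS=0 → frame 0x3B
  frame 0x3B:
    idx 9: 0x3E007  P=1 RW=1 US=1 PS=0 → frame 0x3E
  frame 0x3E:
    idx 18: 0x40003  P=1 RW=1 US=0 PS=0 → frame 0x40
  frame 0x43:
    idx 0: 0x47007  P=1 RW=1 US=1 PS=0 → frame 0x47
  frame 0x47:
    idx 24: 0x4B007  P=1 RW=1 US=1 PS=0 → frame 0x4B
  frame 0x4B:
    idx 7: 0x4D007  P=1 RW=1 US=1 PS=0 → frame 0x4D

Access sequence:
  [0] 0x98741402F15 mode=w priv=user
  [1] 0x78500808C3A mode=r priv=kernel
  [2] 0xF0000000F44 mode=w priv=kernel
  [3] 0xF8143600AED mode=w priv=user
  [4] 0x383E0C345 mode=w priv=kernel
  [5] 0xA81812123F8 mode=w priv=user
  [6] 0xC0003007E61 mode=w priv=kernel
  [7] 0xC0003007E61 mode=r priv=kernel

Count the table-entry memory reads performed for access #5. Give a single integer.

Trace:
#0 VA=0x98741402F15 (w,user):
  [0] read 0x15 idx=19: raw=0x16007 flags P=1 W=1 U=1 S=0
  [1] read 0x16 idx=29: raw=0x18007 flags P=1 W=1 U=1 S=0
  [2] read 0x18 idx=10: raw=0x1A007 flags P=1 W=1 U=1 S=0
  [3] read 0x1A idx=2: raw=0x1E007 flags P=1 W=1 U=1 S=0
  ✓ 0x1EF15  — 4 lookups
#1 VA=0x78500808C3A (r,kernel):
  [0] read 0x15 idx=15: raw=0x21007 flags P=1 W=1 U=1 S=0
  [1] read 0x21 idx=20: raw=0x22007 flags P=1 W=1 U=1 S=0
  [2] read 0x22 idx=4: raw=0x24007 flags P=1 W=1 U=1 S=0
  [3] read 0x24 idx=8: raw=0x26007 flags P=1 W=1 U=1 S=0
  ✓ 0x26C3A  — 4 lookups
#2 VA=0xF0000000F44 (w,kernel):
  [0] read 0x15 idx=30: raw=0x45004 flags P=0 W=0 U=1 S=0
  ⇒ fault: PAGE_NOT_PRESENT  — 1 lookups
#3 VA=0xF8143600AED (w,user):
  [0] read 0x15 idx=31: raw=0x28007 flags P=1 W=1 U=1 S=0
  [1] read 0x28 idx=5: raw=0x2B007 flags P=1 W=1 U=1 S=0
  [2] read 0x2B idx=27: raw=0x2E087 flags P=1 W=1 U=1 S=1
  ✓ 0x2EAED (huge @L2)  — 3 lookups
#4 VA=0x383E0C345 (w,kernel):
  [0] read 0x15 idx=0: raw=0x2F007 flags P=1 W=1 U=1 S=0
  [1] read 0x2F idx=14: raw=0x30007 flags P=1 W=1 U=1 S=0
  [2] read 0x30 idx=31: raw=0x34007 flags P=1 W=1 U=1 S=0
  [3] read 0x34 idx=12: raw=0x38007 flags P=1 W=1 U=1 S=0
  ✓ 0x38345  — 4 lookups
#5 VA=0xA81812123F8 (w,user):
  [0] read 0x15 idx=21: raw=0x3A007 flags P=1 W=1 U=1 S=0
  [1] read 0x3A idx=6: raw=0x3B007 flags P=1 W=1 U=1 S=0
  [2] read 0x3B idx=9: raw=0x3E007 flags P=1 W=1 U=1 S=0
  [3] read 0x3E idx=18: raw=0x40003 flags P=1 W=1 U=0 S=0
  ⇒ fault: PROTECTION_VIOLATION  — 4 lookups
#6 VA=0xC0003007E61 (w,kernel):
  [0] read 0x15 idx=24: raw=0x43007 flags P=1 W=1 U=1 S=0
  [1] read 0x43 idx=0: raw=0x47007 flags P=1 W=1 U=1 S=0
  [2] read 0x47 idx=24: raw=0x4B007 flags P=1 W=1 U=1 S=0
  [3] read 0x4B idx=7: raw=0x4D007 flags P=1 W=1 U=1 S=0
  ✓ 0x4DE61  — 4 lookups
#7 VA=0xC0003007E61 (r,kernel):
  TLB hit vpn=0xC0003007 → PA=0x4DE61

Entries read for #5: 4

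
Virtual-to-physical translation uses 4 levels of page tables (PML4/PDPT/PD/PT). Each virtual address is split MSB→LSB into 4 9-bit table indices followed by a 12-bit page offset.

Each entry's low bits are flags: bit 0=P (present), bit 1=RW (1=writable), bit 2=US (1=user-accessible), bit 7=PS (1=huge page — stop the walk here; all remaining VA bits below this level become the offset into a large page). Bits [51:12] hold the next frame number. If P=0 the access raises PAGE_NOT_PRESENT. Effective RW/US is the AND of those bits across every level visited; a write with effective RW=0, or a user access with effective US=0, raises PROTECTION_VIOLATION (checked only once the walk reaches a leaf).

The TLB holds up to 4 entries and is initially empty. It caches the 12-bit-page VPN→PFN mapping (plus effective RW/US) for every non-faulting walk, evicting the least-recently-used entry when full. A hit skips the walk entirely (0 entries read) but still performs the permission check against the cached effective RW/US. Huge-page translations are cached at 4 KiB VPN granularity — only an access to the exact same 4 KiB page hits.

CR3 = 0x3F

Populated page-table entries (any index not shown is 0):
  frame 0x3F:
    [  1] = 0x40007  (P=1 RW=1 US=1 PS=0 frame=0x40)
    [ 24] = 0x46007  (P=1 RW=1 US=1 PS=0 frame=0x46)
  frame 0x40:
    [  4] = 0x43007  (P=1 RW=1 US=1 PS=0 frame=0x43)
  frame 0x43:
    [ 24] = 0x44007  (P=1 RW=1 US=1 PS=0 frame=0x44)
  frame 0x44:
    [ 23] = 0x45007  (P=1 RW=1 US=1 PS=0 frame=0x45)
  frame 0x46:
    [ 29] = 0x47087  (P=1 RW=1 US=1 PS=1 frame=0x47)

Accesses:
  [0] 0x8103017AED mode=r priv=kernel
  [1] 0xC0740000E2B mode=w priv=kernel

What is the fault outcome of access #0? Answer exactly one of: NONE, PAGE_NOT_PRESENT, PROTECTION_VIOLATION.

Trace:
#0 VA=0x8103017AED (r,kernel):
  L0: frame=0x3F idx=1 entry=0x40007 [P=1 RW=1 US=1 PS=0]
  L1: frame=0x40 idx=4 entry=0x43007 [P=1 RW=1 US=1 PS=0]
  L2: frame=0x43 idx=24 entry=0x44007 [P=1 RW=1 US=1 PS=0]
  L3: frame=0x44 idx=23 entry=0x45007 [P=1 RW=1 US=1 PS=0]
  ⇒ phys 0x45AED  [4 reads]
#1 VA=0xC0740000E2B (w,kernel):
  L0: frame=0x3F idx=24 entry=0x46007 [P=1 RW=1 US=1 PS=0]
  L1: frame=0x46 idx=29 entry=0x47087 [P=1 RW=1 US=1 PS=1]
  ⇒ phys 0x47E2B (huge @L1)  [2 reads]

Access #0 fault: NONE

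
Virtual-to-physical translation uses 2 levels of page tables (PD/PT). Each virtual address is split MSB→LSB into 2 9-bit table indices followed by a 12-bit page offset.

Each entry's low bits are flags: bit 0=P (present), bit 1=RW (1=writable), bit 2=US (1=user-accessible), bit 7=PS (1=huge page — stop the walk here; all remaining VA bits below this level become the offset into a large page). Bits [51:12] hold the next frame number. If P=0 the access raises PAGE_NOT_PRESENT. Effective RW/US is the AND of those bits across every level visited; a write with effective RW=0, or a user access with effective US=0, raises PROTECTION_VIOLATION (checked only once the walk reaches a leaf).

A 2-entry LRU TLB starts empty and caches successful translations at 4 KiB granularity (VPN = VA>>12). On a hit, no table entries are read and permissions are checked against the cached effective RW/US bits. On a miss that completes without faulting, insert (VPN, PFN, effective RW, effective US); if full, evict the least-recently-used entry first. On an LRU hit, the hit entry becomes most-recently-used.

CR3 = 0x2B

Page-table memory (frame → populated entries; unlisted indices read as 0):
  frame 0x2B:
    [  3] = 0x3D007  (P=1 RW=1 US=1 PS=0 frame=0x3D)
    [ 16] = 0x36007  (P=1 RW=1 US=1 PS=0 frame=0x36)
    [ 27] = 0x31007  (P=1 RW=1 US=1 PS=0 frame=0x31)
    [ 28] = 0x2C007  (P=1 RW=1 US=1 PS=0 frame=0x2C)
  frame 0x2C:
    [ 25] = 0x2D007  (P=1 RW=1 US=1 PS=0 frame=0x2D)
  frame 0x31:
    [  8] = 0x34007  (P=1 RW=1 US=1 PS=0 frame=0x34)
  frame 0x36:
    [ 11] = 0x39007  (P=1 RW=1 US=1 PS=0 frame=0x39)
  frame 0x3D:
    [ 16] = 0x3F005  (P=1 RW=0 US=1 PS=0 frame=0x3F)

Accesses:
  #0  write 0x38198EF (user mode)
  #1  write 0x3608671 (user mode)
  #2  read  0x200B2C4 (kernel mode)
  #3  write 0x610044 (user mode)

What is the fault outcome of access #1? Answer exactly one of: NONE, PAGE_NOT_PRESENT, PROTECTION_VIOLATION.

Per-access translation:
#0 VA=0x38198EF (w,user):
  [0] read 0x2B idx=28: raw=0x2C007 flags P=1 W=1 U=1 S=0
  [1] read 0x2C idx=25: raw=0x2D007 flags P=1 W=1 U=1 S=0
  ✓ 0x2D8EF  — 2 lookups
#1 VA=0x3608671 (w,user):
  [0] read 0x2B idx=27: raw=0x31007 flags P=1 W=1 U=1 S=0
  [1] read 0x31 idx=8: raw=0x34007 flags P=1 W=1 U=1 S=0
  ✓ 0x34671  — 2 lookups
#2 VA=0x200B2C4 (r,kernel):
  [0] read 0x2B idx=16: raw=0x36007 flags P=1 W=1 U=1 S=0
  [1] read 0x36 idx=11: raw=0x39007 flags P=1 W=1 U=1 S=0
  ✓ 0x392C4  — 2 lookups
#3 VA=0x610044 (w,user):
  [0] read 0x2B idx=3: raw=0x3D007 flags P=1 W=1 U=1 S=0
  [1] read 0x3D idx=16: raw=0x3F005 flags P=1 W=0 U=1 S=0
  ⇒ fault: PROTECTION_VIOLATION  — 2 lookups

Access #1 fault: NONE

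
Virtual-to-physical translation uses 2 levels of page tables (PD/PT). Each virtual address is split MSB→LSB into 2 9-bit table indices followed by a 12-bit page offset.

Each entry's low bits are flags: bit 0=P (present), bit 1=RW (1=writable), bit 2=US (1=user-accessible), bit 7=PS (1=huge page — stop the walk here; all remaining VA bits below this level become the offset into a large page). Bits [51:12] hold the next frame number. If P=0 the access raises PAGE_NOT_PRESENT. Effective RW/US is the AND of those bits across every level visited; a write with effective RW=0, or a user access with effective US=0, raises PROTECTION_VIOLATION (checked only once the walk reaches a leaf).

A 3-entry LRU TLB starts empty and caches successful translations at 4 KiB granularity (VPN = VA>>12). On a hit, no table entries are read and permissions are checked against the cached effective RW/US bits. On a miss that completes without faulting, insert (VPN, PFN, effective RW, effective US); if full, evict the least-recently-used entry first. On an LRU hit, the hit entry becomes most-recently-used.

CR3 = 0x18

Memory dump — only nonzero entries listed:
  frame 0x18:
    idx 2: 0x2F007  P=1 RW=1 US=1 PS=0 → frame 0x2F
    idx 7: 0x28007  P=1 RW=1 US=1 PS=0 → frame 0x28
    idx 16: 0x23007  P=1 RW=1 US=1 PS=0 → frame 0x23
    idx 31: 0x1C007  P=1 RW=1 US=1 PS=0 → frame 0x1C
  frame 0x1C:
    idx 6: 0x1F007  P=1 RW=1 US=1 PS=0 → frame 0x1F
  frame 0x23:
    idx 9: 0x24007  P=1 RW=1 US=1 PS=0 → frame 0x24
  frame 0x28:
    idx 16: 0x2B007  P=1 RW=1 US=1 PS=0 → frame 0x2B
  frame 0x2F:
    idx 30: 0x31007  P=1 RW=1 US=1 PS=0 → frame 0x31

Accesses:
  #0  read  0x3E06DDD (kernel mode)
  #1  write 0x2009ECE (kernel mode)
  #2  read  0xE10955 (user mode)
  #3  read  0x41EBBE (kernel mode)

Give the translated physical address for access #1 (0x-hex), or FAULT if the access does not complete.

Per-access translation:
#0 VA=0x3E06DDD (r,kernel):
  [0] read 0x18 idx=31: raw=0x1C007 flags P=1 W=1 U=1 S=0
  [1] read 0x1C idx=6: raw=0x1F007 flags P=1 W=1 U=1 S=0
  ⇒ phys 0x1FDDD  [2 reads]
#1 VA=0x2009ECE (w,kernel):
  [0] read 0x18 idx=16: raw=0x23007 flags P=1 W=1 U=1 S=0
  [1] read 0x23 idx=9: raw=0x24007 flags P=1 W=1 U=1 S=0
  ⇒ phys 0x24ECE  [2 reads]
#2 VA=0xE10955 (r,user):
  [0] read 0x18 idx=7: raw=0x28007 flags P=1 W=1 U=1 S=0
  [1] read 0x28 idx=16: raw=0x2B007 flags P=1 W=1 U=1 S=0
  ⇒ phys 0x2B955  [2 reads]
#3 VA=0x41EBBE (r,kernel):
  [0] read 0x18 idx=2: raw=0x2F007 flags P=1 W=1 U=1 S=0
  [1] read 0x2F idx=30: raw=0x31007 flags P=1 W=1 U=1 S=0
  ⇒ phys 0x31BBE  [2 reads]

Access #1 PA: 0x24ECE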